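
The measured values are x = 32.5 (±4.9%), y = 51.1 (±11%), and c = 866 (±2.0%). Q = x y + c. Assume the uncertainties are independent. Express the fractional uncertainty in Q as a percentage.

Let p = x·y = 1660. δp/p = √((1·δx/x)² + (1·δy/y)²) = √(0.00240 + 0.0121) = 0.120, so δp = 200.
Q = p + c: δQ = √(δp² + δc²) = √(40000 + 300) = 201
Q = 2530, so δQ/Q = 201/2530 = 0.0794.

7.94%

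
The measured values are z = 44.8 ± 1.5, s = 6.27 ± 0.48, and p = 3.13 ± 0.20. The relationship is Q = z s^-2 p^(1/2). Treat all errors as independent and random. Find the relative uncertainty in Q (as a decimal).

0.160

For a monomial Q ∝ z, s^-2, p^(1/2), fractional errors add in quadrature:
  (1·δz/z)² = (1×0.0335)² = 0.00112;  (-2·δs/s)² = (-2×0.0766)² = 0.0234;  (½·δp/p)² = (0.5×0.0639)² = 0.00102
δQ/Q = √(0.0256) = 0.160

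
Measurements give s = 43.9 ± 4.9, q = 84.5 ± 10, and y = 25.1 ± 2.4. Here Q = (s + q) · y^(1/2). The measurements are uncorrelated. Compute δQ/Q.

Let u = s + q = 128. δu = √(δs² + δq²) = √(24.0 + 100) = 11.1, so δu/u = 0.0867.
Q is then a monomial in u, y:
δQ/Q = √((δu/u)² + (½·δy/y)²) = √(0.00752 + 0.00229) = 0.0990

0.0990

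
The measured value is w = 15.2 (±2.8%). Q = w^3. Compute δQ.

295

Each factor contributes (exponent × relative error)² to (δQ/Q)²:
  (3·δw/w)² = (3×0.0280)² = 0.00706
δQ/Q = √(0.00706) = 0.0840
Q = 3510, so δQ = 0.0840 × 3510 = 295.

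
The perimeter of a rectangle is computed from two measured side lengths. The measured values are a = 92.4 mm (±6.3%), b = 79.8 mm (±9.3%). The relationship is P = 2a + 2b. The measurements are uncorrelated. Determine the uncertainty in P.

P is a linear combination, so absolute uncertainties add in quadrature:
  (2·δa)² = 136;  (2·δb)² = 220
δP = √(356) = 18.9 mm

18.9 mm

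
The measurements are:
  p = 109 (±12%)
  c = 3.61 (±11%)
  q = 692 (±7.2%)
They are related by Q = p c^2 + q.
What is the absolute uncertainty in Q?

Let w = p·c^2 = 1420. δw/w = √((1·δp/p)² + (2·δc/c)²) = √(0.0144 + 0.0484) = 0.251, so δw = 356.
Q = w + q: δQ = √(δw² + δq²) = √(1.27e+05 + 2480) = 359

359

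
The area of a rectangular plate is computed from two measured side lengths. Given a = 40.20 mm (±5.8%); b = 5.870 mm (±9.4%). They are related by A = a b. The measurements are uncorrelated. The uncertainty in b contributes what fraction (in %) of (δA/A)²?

(δA/A)² = (1·δa/a)² + (1·δb/b)²
  a term: (1×0.0580)² = 0.00336
  b term: (1×0.0940)² = 0.00884
Total = 0.0122. Share from b = 0.00884/0.0122 = 0.724.

72.4%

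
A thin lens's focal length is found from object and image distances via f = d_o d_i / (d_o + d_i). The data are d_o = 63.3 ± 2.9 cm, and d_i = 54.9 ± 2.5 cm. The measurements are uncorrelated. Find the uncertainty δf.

∂f/∂d_o = (d_i/(d_o+d_i))² = 0.216;  ∂f/∂d_i = (d_o/(d_o+d_i))² = 0.287
δf = √((∂f/∂d_o · δd_o)² + (∂f/∂d_i · δd_i)²) = √(0.391 + 0.514) = 0.952 cm

0.952 cm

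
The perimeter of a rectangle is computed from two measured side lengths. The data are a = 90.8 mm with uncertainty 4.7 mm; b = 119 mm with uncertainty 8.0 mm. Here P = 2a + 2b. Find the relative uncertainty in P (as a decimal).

0.0442

Each term contributes (cᵢ δxᵢ)² to (δP)²:
  (2·δa)² = 88.4;  (2·δb)² = 256
δP = √(344) = 18.6 mm
P = 420 mm, so δP/P = 18.6/420 = 0.0442.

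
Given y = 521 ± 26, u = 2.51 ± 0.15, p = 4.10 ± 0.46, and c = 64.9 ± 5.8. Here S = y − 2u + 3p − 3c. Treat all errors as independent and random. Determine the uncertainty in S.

For a sum/difference, combine absolute errors in quadrature:
  (δy)² = 676;  (2·δu)² = 0.0900;  (3·δp)² = 1.90;  (3·δc)² = 303
δS = √(981) = 31.3

31.3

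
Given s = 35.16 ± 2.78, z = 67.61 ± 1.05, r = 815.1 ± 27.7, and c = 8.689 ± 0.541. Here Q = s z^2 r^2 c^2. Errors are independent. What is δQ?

Products/powers → add relative errors in quadrature, weighted by exponent:
  (1·δs/s)² = (1×0.0791)² = 0.00625;  (2·δz/z)² = (2×0.0155)² = 0.000965;  (2·δr/r)² = (2×0.0340)² = 0.00462;  (2·δc/c)² = (2×0.0623)² = 0.0155
δQ/Q = √(0.0273) = 0.165
Q = 8.062e+12, so δQ = 0.165 × 8.062e+12 = 1.33e+12.

1.33e+12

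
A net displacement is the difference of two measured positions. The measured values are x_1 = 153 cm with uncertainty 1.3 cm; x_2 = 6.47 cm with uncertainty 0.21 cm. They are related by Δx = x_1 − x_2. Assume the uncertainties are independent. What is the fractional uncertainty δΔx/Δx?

0.00899

Δx is a linear combination, so absolute uncertainties add in quadrature:
  (δx_1)² = 1.69;  (δx_2)² = 0.0441
δΔx = √(1.73) = 1.32 cm
Δx = 147 cm, so δΔx/Δx = 1.32/147 = 0.00899.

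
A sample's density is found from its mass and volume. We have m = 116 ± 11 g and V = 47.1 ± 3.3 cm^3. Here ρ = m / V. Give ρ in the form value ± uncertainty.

Since ρ is a product/quotient, work with relative uncertainties:
  (1·δm/m)² = (1×0.0948)² = 0.00899;  (-1·δV/V)² = (-1×0.0701)² = 0.00491
δρ/ρ = √(0.0139) = 0.118
ρ = 2.46 g/cm^3, so δρ = 0.118 × 2.46 = 0.290 g/cm^3.

2.46 ± 0.290 g/cm^3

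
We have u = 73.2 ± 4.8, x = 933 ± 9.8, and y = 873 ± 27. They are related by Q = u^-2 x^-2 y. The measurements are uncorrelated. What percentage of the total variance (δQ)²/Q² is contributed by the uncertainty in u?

(δQ/Q)² = (-2·δu/u)² + (-2·δx/x)² + (1·δy/y)²
  u term: (-2×0.0656)² = 0.0172
  x term: (-2×0.0105)² = 0.000441
  y term: (1×0.0309)² = 0.000957
Total = 0.0186. Share from u = 0.0172/0.0186 = 0.925.

92.5%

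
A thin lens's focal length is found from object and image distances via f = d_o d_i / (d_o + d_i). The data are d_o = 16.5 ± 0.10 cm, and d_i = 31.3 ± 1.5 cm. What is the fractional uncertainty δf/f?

∂f/∂d_o = (d_i/(d_o+d_i))² = 0.429;  ∂f/∂d_i = (d_o/(d_o+d_i))² = 0.119
δf = √((∂f/∂d_o · δd_o)² + (∂f/∂d_i · δd_i)²) = √(0.00184 + 0.0319) = 0.184 cm
f = 10.8 cm, so δf/f = 0.184/10.8 = 0.0170.

0.0170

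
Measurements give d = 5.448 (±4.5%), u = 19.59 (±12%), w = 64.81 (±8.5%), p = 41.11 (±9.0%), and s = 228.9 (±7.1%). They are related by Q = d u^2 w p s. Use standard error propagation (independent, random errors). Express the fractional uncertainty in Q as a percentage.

28.3%

Relative error in a monomial: (δQ/Q)² = Σ (nᵢ · δxᵢ/xᵢ)².
  (1·δd/d)² = (1×0.0450)² = 0.00202;  (2·δu/u)² = (2×0.120)² = 0.0576;  (1·δw/w)² = (1×0.0850)² = 0.00723;  (1·δp/p)² = (1×0.0900)² = 0.00810;  (1·δs/s)² = (1×0.0710)² = 0.00504
δQ/Q = √(0.0800) = 0.283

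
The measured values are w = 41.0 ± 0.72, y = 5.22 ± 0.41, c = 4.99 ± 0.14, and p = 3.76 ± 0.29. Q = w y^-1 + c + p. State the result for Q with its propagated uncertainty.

Let h = w·y^-1 = 7.85. δh/h = √((1·δw/w)² + (-1·δy/y)²) = √(0.000308 + 0.00617) = 0.0805, so δh = 0.632.
Q = h + c + p: δQ = √(δh² + δc² + δp²) = √(0.400 + 0.0196 + 0.0841) = 0.709
Q = 16.6.

16.6 ± 0.709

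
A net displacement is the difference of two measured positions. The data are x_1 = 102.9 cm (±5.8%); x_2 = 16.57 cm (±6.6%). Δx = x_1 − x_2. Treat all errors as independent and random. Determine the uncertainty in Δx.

6.07 cm

Sums and differences: (δΔx)² = Σ (cᵢ δxᵢ)².
  (δx_1)² = 35.6;  (δx_2)² = 1.20
δΔx = √(36.8) = 6.07 cm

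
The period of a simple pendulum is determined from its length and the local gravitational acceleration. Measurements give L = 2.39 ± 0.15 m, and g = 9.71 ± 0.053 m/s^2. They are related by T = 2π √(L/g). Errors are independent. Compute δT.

Products/powers → add relative errors in quadrature, weighted by exponent:
  (½·δL/L)² = (0.5×0.0628)² = 0.000985;  (−½·δg/g)² = (-0.5×0.00546)² = 7.45e-06
δT/T = √(0.000992) = 0.0315
T = 3.12 s, so δT = 0.0315 × 3.12 = 0.0982 s.

0.0982 s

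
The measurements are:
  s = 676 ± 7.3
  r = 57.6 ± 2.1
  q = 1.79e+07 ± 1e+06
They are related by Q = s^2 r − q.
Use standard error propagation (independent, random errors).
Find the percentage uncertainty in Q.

17.8%

Let p = s^2·r = 2.63e+07. δp/p = √((2·δs/s)² + (1·δr/r)²) = √(0.000466 + 0.00133) = 0.0424, so δp = 1.12e+06.
Q = p − q: δQ = √(δp² + δq²) = √(1.24e+12 + 1e+12) = 1.5e+06
Q = 8.42e+06, so δQ/Q = 1.5e+06/8.42e+06 = 0.178.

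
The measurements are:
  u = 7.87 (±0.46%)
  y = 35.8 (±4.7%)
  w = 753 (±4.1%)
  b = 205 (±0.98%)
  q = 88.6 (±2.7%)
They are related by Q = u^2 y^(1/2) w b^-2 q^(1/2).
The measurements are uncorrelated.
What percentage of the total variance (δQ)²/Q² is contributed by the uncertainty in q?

6.32%

(δQ/Q)² = (2·δu/u)² + (½·δy/y)² + (1·δw/w)² + (-2·δb/b)² + (½·δq/q)²
  u term: (2×0.00460)² = 8.46e-05
  y term: (0.5×0.0470)² = 0.000552
  w term: (1×0.0410)² = 0.00168
  b term: (-2×0.00980)² = 0.000384
  q term: (0.5×0.0270)² = 0.000182
Total = 0.00288. Share from q = 0.000182/0.00288 = 0.0632.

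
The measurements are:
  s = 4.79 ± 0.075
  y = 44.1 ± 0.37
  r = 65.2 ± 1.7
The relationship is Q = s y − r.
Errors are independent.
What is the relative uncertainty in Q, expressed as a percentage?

Let p = s·y = 211. δp/p = √((1·δs/s)² + (1·δy/y)²) = √(0.000245 + 7.04e-05) = 0.0178, so δp = 3.75.
Q = p − r: δQ = √(δp² + δr²) = √(14.1 + 2.89) = 4.12
Q = 146, so δQ/Q = 4.12/146 = 0.0282.

2.82%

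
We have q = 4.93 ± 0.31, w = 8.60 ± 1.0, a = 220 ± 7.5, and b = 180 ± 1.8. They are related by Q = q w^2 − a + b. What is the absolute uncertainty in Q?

Let p = q·w^2 = 365. δp/p = √((1·δq/q)² + (2·δw/w)²) = √(0.00395 + 0.0541) = 0.241, so δp = 87.8.
Q = p − a + b: δQ = √(δp² + δa² + δb²) = √(7720 + 56.2 + 3.24) = 88.2

88.2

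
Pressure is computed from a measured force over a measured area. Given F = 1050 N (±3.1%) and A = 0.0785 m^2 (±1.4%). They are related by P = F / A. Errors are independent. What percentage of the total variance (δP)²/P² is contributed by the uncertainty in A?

16.9%

(δP/P)² = (1·δF/F)² + (-1·δA/A)²
  F term: (1×0.0310)² = 0.000961
  A term: (-1×0.0140)² = 0.000196
Total = 0.00116. Share from A = 0.000196/0.00116 = 0.169.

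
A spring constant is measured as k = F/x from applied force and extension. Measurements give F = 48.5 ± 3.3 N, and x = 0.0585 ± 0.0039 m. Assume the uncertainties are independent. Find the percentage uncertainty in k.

Products/powers → add relative errors in quadrature, weighted by exponent:
  (1·δF/F)² = (1×0.0680)² = 0.00463;  (-1·δx/x)² = (-1×0.0667)² = 0.00444
δk/k = √(0.00907) = 0.0953

9.53%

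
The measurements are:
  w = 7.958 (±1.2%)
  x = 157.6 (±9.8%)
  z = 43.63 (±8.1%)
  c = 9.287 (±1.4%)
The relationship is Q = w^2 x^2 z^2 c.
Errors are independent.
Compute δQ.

7.11e+09

Each factor contributes (exponent × relative error)² to (δQ/Q)²:
  (2·δw/w)² = (2×0.0120)² = 0.000576;  (2·δx/x)² = (2×0.0980)² = 0.0384;  (2·δz/z)² = (2×0.0810)² = 0.0262;  (1·δc/c)² = (1×0.0140)² = 0.000196
δQ/Q = √(0.0654) = 0.256
Q = 2.781e+10, so δQ = 0.256 × 2.781e+10 = 7.11e+09.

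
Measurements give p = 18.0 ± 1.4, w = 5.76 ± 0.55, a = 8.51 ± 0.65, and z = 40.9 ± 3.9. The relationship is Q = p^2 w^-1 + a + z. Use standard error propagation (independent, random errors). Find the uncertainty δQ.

11.0

Let h = p^2·w^-1 = 56.2. δh/h = √((2·δp/p)² + (-1·δw/w)²) = √(0.0242 + 0.00912) = 0.183, so δh = 10.3.
Q = h + a + z: δQ = √(δh² + δa² + δz²) = √(105 + 0.423 + 15.2) = 11.0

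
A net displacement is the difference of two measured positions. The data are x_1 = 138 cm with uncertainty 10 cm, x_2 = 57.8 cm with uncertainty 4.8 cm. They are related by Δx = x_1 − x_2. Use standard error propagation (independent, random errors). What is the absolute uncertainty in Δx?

For a sum/difference, combine absolute errors in quadrature:
  (δx_1)² = 100;  (δx_2)² = 23.0
δΔx = √(123) = 11.1 cm

11.1 cm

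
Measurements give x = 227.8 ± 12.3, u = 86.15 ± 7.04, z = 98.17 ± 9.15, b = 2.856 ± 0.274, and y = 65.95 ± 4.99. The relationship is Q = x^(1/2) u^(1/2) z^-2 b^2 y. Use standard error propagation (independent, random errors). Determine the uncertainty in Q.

Q is a product of powers, so relative uncertainties combine in quadrature:
  (½·δx/x)² = (0.5×0.0540)² = 0.000729;  (½·δu/u)² = (0.5×0.0817)² = 0.00167;  (-2·δz/z)² = (-2×0.0932)² = 0.0347;  (2·δb/b)² = (2×0.0959)² = 0.0368;  (1·δy/y)² = (1×0.0757)² = 0.00572
δQ/Q = √(0.0797) = 0.282
Q = 7.819, so δQ = 0.282 × 7.819 = 2.21.

2.21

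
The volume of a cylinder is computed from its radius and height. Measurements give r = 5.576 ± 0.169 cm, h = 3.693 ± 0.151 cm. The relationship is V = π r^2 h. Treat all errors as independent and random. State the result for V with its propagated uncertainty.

360.7 ± 26.4 cm^3

Products/powers → add relative errors in quadrature, weighted by exponent:
  (2·δr/r)² = (2×0.0303)² = 0.00367;  (1·δh/h)² = (1×0.0409)² = 0.00167
δV/V = √(0.00535) = 0.0731
V = 360.7 cm^3, so δV = 0.0731 × 360.7 = 26.4 cm^3.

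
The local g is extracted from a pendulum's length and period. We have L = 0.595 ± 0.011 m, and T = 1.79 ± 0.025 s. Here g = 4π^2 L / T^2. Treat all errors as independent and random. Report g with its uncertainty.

7.33 ± 0.246 m/s^2

g is a product of powers, so relative uncertainties combine in quadrature:
  (1·δL/L)² = (1×0.0185)² = 0.000342;  (-2·δT/T)² = (-2×0.0140)² = 0.000780
δg/g = √(0.00112) = 0.0335
g = 7.33 m/s^2, so δg = 0.0335 × 7.33 = 0.246 m/s^2.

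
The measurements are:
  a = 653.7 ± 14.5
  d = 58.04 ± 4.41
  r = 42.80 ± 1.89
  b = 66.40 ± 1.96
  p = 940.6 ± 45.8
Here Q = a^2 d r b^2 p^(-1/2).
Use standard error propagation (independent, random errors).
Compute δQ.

For a monomial Q ∝ a^2, d, r, b^2, p^(-1/2), fractional errors add in quadrature:
  (2·δa/a)² = (2×0.0222)² = 0.00197;  (1·δd/d)² = (1×0.0760)² = 0.00577;  (1·δr/r)² = (1×0.0442)² = 0.00195;  (2·δb/b)² = (2×0.0295)² = 0.00349;  (−½·δp/p)² = (-0.5×0.0487)² = 0.000593
δQ/Q = √(0.0138) = 0.117
Q = 1.526e+11, so δQ = 0.117 × 1.526e+11 = 1.79e+10.

1.79e+10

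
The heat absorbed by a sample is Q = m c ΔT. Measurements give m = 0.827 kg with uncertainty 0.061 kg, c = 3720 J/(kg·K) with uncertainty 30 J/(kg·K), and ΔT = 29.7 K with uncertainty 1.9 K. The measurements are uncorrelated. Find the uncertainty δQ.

8950 J

For a monomial Q ∝ m, c, ΔT, fractional errors add in quadrature:
  (1·δm/m)² = (1×0.0738)² = 0.00544;  (1·δc/c)² = (1×0.00806)² = 6.5e-05;  (1·δΔT/ΔT)² = (1×0.0640)² = 0.00409
δQ/Q = √(0.00960) = 0.0980
Q = 91400 J, so δQ = 0.0980 × 91400 = 8950 J.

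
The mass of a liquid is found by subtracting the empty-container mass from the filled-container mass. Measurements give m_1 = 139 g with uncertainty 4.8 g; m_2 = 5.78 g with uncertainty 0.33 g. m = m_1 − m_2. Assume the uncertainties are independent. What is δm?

Sums and differences: (δm)² = Σ (cᵢ δxᵢ)².
  (δm_1)² = 23.0;  (δm_2)² = 0.109
δm = √(23.1) = 4.81 g

4.81 g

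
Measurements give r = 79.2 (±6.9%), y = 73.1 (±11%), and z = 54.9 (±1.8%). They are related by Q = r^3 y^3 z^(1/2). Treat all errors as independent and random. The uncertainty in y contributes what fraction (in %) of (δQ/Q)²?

71.7%

(δQ/Q)² = (3·δr/r)² + (3·δy/y)² + (½·δz/z)²
  r term: (3×0.0690)² = 0.0428
  y term: (3×0.110)² = 0.109
  z term: (0.5×0.0180)² = 8.1e-05
Total = 0.152. Share from y = 0.109/0.152 = 0.717.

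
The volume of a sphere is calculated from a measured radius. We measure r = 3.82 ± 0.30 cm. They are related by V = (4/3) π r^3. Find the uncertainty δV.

Products/powers → add relative errors in quadrature, weighted by exponent:
  (3·δr/r)² = (3×0.0785)² = 0.0555
δV/V = √(0.0555) = 0.236
V = 233 cm^3, so δV = 0.236 × 233 = 55.0 cm^3.

55.0 cm^3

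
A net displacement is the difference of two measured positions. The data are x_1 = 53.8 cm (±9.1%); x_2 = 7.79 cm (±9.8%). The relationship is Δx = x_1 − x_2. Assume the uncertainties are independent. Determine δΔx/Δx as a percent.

10.8%

Absolute uncertainties add in quadrature for a linear combination:
  (δx_1)² = 24.0;  (δx_2)² = 0.583
δΔx = √(24.6) = 4.95 cm
Δx = 46.0 cm, so δΔx/Δx = 4.95/46.0 = 0.108.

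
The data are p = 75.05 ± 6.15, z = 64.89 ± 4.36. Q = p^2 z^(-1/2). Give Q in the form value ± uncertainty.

699.2 ± 117

Relative error in a monomial: (δQ/Q)² = Σ (nᵢ · δxᵢ/xᵢ)².
  (2·δp/p)² = (2×0.0819)² = 0.0269;  (−½·δz/z)² = (-0.5×0.0672)² = 0.00113
δQ/Q = √(0.0280) = 0.167
Q = 699.2, so δQ = 0.167 × 699.2 = 117.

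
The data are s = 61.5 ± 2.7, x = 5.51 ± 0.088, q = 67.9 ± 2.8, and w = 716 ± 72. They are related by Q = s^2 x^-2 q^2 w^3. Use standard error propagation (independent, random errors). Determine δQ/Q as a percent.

Relative error in a monomial: (δQ/Q)² = Σ (nᵢ · δxᵢ/xᵢ)².
  (2·δs/s)² = (2×0.0439)² = 0.00771;  (-2·δx/x)² = (-2×0.0160)² = 0.00102;  (2·δq/q)² = (2×0.0412)² = 0.00680;  (3·δw/w)² = (3×0.101)² = 0.0910
δQ/Q = √(0.107) = 0.326

32.6%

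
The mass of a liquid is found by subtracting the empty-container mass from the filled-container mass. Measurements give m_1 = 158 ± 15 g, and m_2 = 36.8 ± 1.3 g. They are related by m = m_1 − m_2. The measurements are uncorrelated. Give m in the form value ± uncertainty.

m is a linear combination, so absolute uncertainties add in quadrature:
  (δm_1)² = 225;  (δm_2)² = 1.69
δm = √(227) = 15.1 g
m = 121 g.

121 ± 15.1 g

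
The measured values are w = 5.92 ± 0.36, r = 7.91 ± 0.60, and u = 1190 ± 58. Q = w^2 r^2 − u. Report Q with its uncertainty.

1000 ± 430

Let p = w^2·r^2 = 2190. δp/p = √((2·δw/w)² + (2·δr/r)²) = √(0.0148 + 0.0230) = 0.194, so δp = 426.
Q = p − u: δQ = √(δp² + δu²) = √(1.82e+05 + 3360) = 430
Q = 1000.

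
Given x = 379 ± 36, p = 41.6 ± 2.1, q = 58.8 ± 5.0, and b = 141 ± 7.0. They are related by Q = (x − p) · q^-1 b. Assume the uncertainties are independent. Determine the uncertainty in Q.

118

Let u = x − p = 337. δu = √(δx² + δp²) = √(1300 + 4.41) = 36.1, so δu/u = 0.107.
Q is then a monomial in u, q, b:
δQ/Q = √((δu/u)² + (-1·δq/q)² + (1·δb/b)²) = √(0.0114 + 0.00723 + 0.00246) = 0.145
Q = 809, so δQ = 0.145 × 809 = 118.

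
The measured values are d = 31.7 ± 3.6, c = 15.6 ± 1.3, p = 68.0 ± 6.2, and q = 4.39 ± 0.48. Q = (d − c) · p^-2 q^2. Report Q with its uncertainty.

Let u = d − c = 16.1. δu = √(δd² + δc²) = √(13.0 + 1.69) = 3.83, so δu/u = 0.238.
Q is then a monomial in u, p, q:
δQ/Q = √((δu/u)² + (-2·δp/p)² + (2·δq/q)²) = √(0.0565 + 0.0333 + 0.0478) = 0.371
Q = 0.0671, so δQ = 0.371 × 0.0671 = 0.0249.

0.0671 ± 0.0249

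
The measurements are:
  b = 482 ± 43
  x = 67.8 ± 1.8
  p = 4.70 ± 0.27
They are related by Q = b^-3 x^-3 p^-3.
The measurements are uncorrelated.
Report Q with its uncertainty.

Relative error in a monomial: (δQ/Q)² = Σ (nᵢ · δxᵢ/xᵢ)².
  (-3·δb/b)² = (-3×0.0892)² = 0.0716;  (-3·δx/x)² = (-3×0.0265)² = 0.00634;  (-3·δp/p)² = (-3×0.0574)² = 0.0297
δQ/Q = √(0.108) = 0.328
Q = 2.76e-16, so δQ = 0.328 × 2.76e-16 = 9.06e-17.

(2.76 ± 0.906) × 10^-16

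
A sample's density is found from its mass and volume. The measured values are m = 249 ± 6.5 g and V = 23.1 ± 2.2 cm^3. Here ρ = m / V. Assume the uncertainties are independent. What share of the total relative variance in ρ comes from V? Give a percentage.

(δρ/ρ)² = (1·δm/m)² + (-1·δV/V)²
  m term: (1×0.0261)² = 0.000681
  V term: (-1×0.0952)² = 0.00907
Total = 0.00975. Share from V = 0.00907/0.00975 = 0.930.

93.0%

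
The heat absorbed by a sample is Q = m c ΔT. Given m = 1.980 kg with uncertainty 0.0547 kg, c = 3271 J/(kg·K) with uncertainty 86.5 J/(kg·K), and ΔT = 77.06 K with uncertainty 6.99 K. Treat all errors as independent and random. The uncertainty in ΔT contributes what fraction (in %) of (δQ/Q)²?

84.9%

(δQ/Q)² = (1·δm/m)² + (1·δc/c)² + (1·δΔT/ΔT)²
  m term: (1×0.0276)² = 0.000763
  c term: (1×0.0264)² = 0.000699
  ΔT term: (1×0.0907)² = 0.00823
Total = 0.00969. Share from ΔT = 0.00823/0.00969 = 0.849.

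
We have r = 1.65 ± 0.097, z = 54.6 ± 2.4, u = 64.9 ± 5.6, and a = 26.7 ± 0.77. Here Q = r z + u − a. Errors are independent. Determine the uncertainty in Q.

Let p = r·z = 90.1. δp/p = √((1·δr/r)² + (1·δz/z)²) = √(0.00346 + 0.00193) = 0.0734, so δp = 6.61.
Q = p + u − a: δQ = √(δp² + δu² + δa²) = √(43.7 + 31.4 + 0.593) = 8.70

8.70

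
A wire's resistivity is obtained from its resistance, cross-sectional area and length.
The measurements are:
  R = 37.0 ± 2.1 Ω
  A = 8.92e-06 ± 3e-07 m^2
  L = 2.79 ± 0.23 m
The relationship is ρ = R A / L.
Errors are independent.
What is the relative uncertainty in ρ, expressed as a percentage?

10.6%

Since ρ is a product/quotient, work with relative uncertainties:
  (1·δR/R)² = (1×0.0568)² = 0.00322;  (1·δA/A)² = (1×0.0336)² = 0.00113;  (-1·δL/L)² = (-1×0.0824)² = 0.00680
δρ/ρ = √(0.0111) = 0.106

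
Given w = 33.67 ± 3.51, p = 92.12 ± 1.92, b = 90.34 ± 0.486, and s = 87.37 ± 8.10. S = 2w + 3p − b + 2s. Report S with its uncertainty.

428.1 ± 18.6

Sums and differences: (δS)² = Σ (cᵢ δxᵢ)².
  (2·δw)² = 49.3;  (3·δp)² = 33.2;  (δb)² = 0.236;  (2·δs)² = 262
δS = √(345) = 18.6
S = 428.1.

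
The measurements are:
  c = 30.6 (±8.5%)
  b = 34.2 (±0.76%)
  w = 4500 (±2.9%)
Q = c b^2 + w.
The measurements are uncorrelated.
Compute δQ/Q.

0.0768

Let p = c·b^2 = 35800. δp/p = √((1·δc/c)² + (2·δb/b)²) = √(0.00723 + 0.000231) = 0.0863, so δp = 3090.
Q = p + w: δQ = √(δp² + δw²) = √(9.55e+06 + 17000) = 3090
Q = 40300, so δQ/Q = 3090/40300 = 0.0768.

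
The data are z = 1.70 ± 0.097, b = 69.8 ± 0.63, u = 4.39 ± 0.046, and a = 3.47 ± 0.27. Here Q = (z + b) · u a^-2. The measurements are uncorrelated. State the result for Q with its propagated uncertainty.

26.1 ± 4.07

Let w = z + b = 71.5. δw = √(δz² + δb²) = √(0.00941 + 0.397) = 0.637, so δw/w = 0.00892.
Q is then a monomial in w, u, a:
δQ/Q = √((δw/w)² + (1·δu/u)² + (-2·δa/a)²) = √(7.95e-05 + 0.000110 + 0.0242) = 0.156
Q = 26.1, so δQ = 0.156 × 26.1 = 4.07.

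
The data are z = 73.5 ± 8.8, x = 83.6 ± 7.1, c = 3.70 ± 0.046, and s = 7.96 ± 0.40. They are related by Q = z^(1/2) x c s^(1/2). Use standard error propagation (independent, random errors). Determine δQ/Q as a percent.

Each factor contributes (exponent × relative error)² to (δQ/Q)²:
  (½·δz/z)² = (0.5×0.120)² = 0.00358;  (1·δx/x)² = (1×0.0849)² = 0.00721;  (1·δc/c)² = (1×0.0124)² = 0.000155;  (½·δs/s)² = (0.5×0.0503)² = 0.000631
δQ/Q = √(0.0116) = 0.108

10.8%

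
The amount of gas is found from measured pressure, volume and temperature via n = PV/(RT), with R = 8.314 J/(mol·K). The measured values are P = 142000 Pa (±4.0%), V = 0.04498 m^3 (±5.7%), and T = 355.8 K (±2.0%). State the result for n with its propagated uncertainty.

n is a product of powers, so relative uncertainties combine in quadrature:
  (1·δP/P)² = (1×0.0400)² = 0.00160;  (1·δV/V)² = (1×0.0570)² = 0.00325;  (-1·δT/T)² = (-1×0.0200)² = 0.000400
δn/n = √(0.00525) = 0.0724
n = 2.159 mol, so δn = 0.0724 × 2.159 = 0.156 mol.

2.159 ± 0.156 mol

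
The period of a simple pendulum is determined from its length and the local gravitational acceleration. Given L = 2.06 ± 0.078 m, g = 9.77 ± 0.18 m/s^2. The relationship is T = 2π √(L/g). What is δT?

Products/powers → add relative errors in quadrature, weighted by exponent:
  (½·δL/L)² = (0.5×0.0379)² = 0.000358;  (−½·δg/g)² = (-0.5×0.0184)² = 8.49e-05
δT/T = √(0.000443) = 0.0211
T = 2.89 s, so δT = 0.0211 × 2.89 = 0.0607 s.

0.0607 s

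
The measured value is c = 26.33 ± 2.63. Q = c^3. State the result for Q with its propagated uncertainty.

18250 ± 5470

Each factor contributes (exponent × relative error)² to (δQ/Q)²:
  (3·δc/c)² = (3×0.0999)² = 0.0898
δQ/Q = √(0.0898) = 0.300
Q = 18250, so δQ = 0.300 × 18250 = 5470.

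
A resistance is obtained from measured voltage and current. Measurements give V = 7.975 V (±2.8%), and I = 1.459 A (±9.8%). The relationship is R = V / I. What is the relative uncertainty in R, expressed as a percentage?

10.2%

Each factor contributes (exponent × relative error)² to (δR/R)²:
  (1·δV/V)² = (1×0.0280)² = 0.000784;  (-1·δI/I)² = (-1×0.0980)² = 0.00960
δR/R = √(0.0104) = 0.102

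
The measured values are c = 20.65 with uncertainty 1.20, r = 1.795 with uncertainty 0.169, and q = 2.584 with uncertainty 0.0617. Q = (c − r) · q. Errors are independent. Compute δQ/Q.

Let u = c − r = 18.85. δu = √(δc² + δr²) = √(1.44 + 0.0286) = 1.21, so δu/u = 0.0643.
Q is then a monomial in u, q:
δQ/Q = √((δu/u)² + (1·δq/q)²) = √(0.00413 + 0.000570) = 0.0686

0.0686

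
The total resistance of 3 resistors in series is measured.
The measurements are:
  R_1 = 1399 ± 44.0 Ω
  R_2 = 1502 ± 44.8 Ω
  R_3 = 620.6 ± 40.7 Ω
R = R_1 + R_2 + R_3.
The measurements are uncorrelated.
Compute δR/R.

0.0212

Absolute uncertainties add in quadrature for a linear combination:
  (δR_1)² = 1940;  (δR_2)² = 2010;  (δR_3)² = 1660
δR = √(5600) = 74.8 Ω
R = 3522 Ω, so δR/R = 74.8/3522 = 0.0212.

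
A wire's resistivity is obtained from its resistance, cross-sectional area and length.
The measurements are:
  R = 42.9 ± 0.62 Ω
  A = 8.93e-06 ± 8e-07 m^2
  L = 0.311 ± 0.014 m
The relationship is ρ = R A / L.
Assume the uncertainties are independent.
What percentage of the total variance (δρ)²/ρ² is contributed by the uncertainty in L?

19.7%

(δρ/ρ)² = (1·δR/R)² + (1·δA/A)² + (-1·δL/L)²
  R term: (1×0.0145)² = 0.000209
  A term: (1×0.0896)² = 0.00803
  L term: (-1×0.0450)² = 0.00203
Total = 0.0103. Share from L = 0.00203/0.0103 = 0.197.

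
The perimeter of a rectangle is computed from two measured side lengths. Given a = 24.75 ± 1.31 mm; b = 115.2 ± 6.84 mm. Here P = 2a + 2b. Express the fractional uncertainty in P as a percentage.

Absolute uncertainties add in quadrature for a linear combination:
  (2·δa)² = 6.86;  (2·δb)² = 187
δP = √(194) = 13.9 mm
P = 279.9 mm, so δP/P = 13.9/279.9 = 0.0498.

4.98%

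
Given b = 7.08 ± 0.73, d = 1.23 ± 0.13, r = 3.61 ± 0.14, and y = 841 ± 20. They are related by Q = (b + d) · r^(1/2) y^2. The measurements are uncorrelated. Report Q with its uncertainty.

(1.12 ± 0.115) × 10^7

Let u = b + d = 8.31. δu = √(δb² + δd²) = √(0.533 + 0.0169) = 0.741, so δu/u = 0.0892.
Q is then a monomial in u, r, y:
δQ/Q = √((δu/u)² + (½·δr/r)² + (2·δy/y)²) = √(0.00796 + 0.000376 + 0.00226) = 0.103
Q = 1.12e+07, so δQ = 0.103 × 1.12e+07 = 1.15e+06.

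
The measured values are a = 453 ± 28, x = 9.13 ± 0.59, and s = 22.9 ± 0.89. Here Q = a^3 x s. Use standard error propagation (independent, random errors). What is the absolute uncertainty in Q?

Products/powers → add relative errors in quadrature, weighted by exponent:
  (3·δa/a)² = (3×0.0618)² = 0.0344;  (1·δx/x)² = (1×0.0646)² = 0.00418;  (1·δs/s)² = (1×0.0389)² = 0.00151
δQ/Q = √(0.0401) = 0.200
Q = 1.94e+10, so δQ = 0.200 × 1.94e+10 = 3.89e+09.

3.89e+09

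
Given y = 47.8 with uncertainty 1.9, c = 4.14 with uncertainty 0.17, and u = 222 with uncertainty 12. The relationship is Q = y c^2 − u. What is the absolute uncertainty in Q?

75.7

Let p = y·c^2 = 819. δp/p = √((1·δy/y)² + (2·δc/c)²) = √(0.00158 + 0.00674) = 0.0912, so δp = 74.7.
Q = p − u: δQ = √(δp² + δu²) = √(5590 + 144) = 75.7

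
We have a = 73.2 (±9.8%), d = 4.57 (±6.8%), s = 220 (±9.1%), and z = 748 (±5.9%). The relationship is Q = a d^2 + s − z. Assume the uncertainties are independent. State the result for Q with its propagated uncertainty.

Let p = a·d^2 = 1530. δp/p = √((1·δa/a)² + (2·δd/d)²) = √(0.00960 + 0.0185) = 0.168, so δp = 256.
Q = p + s − z: δQ = √(δp² + δs² + δz²) = √(65700 + 401 + 1950) = 261
Q = 1000.

1000 ± 261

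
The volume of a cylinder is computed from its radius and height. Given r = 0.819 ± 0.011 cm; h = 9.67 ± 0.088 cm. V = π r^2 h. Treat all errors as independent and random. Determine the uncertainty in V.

0.578 cm^3

Each factor contributes (exponent × relative error)² to (δV/V)²:
  (2·δr/r)² = (2×0.0134)² = 0.000722;  (1·δh/h)² = (1×0.00910)² = 8.28e-05
δV/V = √(0.000804) = 0.0284
V = 20.4 cm^3, so δV = 0.0284 × 20.4 = 0.578 cm^3.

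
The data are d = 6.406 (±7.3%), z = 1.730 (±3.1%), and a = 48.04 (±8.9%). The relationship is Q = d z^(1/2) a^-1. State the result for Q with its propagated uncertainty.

0.1754 ± 0.0204

Q is a product of powers, so relative uncertainties combine in quadrature:
  (1·δd/d)² = (1×0.0730)² = 0.00533;  (½·δz/z)² = (0.5×0.0310)² = 0.000240;  (-1·δa/a)² = (-1×0.0890)² = 0.00792
δQ/Q = √(0.0135) = 0.116
Q = 0.1754, so δQ = 0.116 × 0.1754 = 0.0204.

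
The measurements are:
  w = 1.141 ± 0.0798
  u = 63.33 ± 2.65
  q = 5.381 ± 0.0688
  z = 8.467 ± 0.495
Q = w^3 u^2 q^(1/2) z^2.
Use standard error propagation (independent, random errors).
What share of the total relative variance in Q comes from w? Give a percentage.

(δQ/Q)² = (3·δw/w)² + (2·δu/u)² + (½·δq/q)² + (2·δz/z)²
  w term: (3×0.0699)² = 0.0440
  u term: (2×0.0418)² = 0.00700
  q term: (0.5×0.0128)² = 4.09e-05
  z term: (2×0.0585)² = 0.0137
Total = 0.0647. Share from w = 0.0440/0.0647 = 0.680.

68.0%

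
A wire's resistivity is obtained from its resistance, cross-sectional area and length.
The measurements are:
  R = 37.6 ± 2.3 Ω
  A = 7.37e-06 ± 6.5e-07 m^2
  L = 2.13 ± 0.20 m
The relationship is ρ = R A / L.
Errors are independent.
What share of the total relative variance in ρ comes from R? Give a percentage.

(δρ/ρ)² = (1·δR/R)² + (1·δA/A)² + (-1·δL/L)²
  R term: (1×0.0612)² = 0.00374
  A term: (1×0.0882)² = 0.00778
  L term: (-1×0.0939)² = 0.00882
Total = 0.0203. Share from R = 0.00374/0.0203 = 0.184.

18.4%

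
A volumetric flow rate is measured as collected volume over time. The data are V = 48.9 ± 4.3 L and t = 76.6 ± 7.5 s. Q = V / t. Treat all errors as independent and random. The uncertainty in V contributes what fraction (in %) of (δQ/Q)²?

(δQ/Q)² = (1·δV/V)² + (-1·δt/t)²
  V term: (1×0.0879)² = 0.00773
  t term: (-1×0.0979)² = 0.00959
Total = 0.0173. Share from V = 0.00773/0.0173 = 0.446.

44.6%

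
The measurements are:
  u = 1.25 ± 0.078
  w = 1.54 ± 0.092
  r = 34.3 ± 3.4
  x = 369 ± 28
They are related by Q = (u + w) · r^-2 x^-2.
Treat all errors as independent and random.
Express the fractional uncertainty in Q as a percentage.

Let h = u + w = 2.79. δh = √(δu² + δw²) = √(0.00608 + 0.00846) = 0.121, so δh/h = 0.0432.
Q is then a monomial in h, r, x:
δQ/Q = √((δh/h)² + (-2·δr/r)² + (-2·δx/x)²) = √(0.00187 + 0.0393 + 0.0230) = 0.253

25.3%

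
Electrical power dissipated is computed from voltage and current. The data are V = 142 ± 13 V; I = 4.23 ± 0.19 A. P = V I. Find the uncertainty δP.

Since P is a product/quotient, work with relative uncertainties:
  (1·δV/V)² = (1×0.0915)² = 0.00838;  (1·δI/I)² = (1×0.0449)² = 0.00202
δP/P = √(0.0104) = 0.102
P = 601 W, so δP = 0.102 × 601 = 61.3 W.

61.3 W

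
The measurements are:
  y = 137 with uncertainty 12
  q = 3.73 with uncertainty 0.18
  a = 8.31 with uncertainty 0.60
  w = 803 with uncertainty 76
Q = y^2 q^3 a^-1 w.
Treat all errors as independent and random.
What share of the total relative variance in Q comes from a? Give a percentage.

7.92%

(δQ/Q)² = (2·δy/y)² + (3·δq/q)² + (-1·δa/a)² + (1·δw/w)²
  y term: (2×0.0876)² = 0.0307
  q term: (3×0.0483)² = 0.0210
  a term: (-1×0.0722)² = 0.00521
  w term: (1×0.0946)² = 0.00896
Total = 0.0658. Share from a = 0.00521/0.0658 = 0.0792.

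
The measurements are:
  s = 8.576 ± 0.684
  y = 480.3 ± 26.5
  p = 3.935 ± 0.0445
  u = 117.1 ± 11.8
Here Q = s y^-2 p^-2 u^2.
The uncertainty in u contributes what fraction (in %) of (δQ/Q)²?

(δQ/Q)² = (1·δs/s)² + (-2·δy/y)² + (-2·δp/p)² + (2·δu/u)²
  s term: (1×0.0798)² = 0.00636
  y term: (-2×0.0552)² = 0.0122
  p term: (-2×0.0113)² = 0.000512
  u term: (2×0.101)² = 0.0406
Total = 0.0597. Share from u = 0.0406/0.0597 = 0.681.

68.1%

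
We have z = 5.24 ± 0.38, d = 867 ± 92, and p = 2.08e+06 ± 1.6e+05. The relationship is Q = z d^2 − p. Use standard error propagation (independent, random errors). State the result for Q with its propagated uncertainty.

(1.86 ± 0.898) × 10^6

Let w = z·d^2 = 3.94e+06. δw/w = √((1·δz/z)² + (2·δd/d)²) = √(0.00526 + 0.0450) = 0.224, so δw = 8.83e+05.
Q = w − p: δQ = √(δw² + δp²) = √(7.8e+11 + 2.56e+10) = 8.98e+05
Q = 1.86e+06.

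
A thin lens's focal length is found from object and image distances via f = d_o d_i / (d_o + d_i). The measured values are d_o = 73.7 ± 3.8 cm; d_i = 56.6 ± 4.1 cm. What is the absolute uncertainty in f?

∂f/∂d_o = (d_i/(d_o+d_i))² = 0.189;  ∂f/∂d_i = (d_o/(d_o+d_i))² = 0.320
δf = √((∂f/∂d_o · δd_o)² + (∂f/∂d_i · δd_i)²) = √(0.514 + 1.72) = 1.49 cm

1.49 cm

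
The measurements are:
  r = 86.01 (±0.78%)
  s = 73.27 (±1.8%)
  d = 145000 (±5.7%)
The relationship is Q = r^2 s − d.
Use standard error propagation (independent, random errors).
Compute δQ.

Let p = r^2·s = 542000. δp/p = √((2·δr/r)² + (1·δs/s)²) = √(0.000243 + 0.000324) = 0.0238, so δp = 12900.
Q = p − d: δQ = √(δp² + δd²) = √(1.67e+08 + 6.83e+07) = 15300

15300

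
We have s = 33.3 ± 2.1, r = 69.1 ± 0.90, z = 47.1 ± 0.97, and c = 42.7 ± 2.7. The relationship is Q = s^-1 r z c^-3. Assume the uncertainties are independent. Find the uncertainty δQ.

0.000253

Products/powers → add relative errors in quadrature, weighted by exponent:
  (-1·δs/s)² = (-1×0.0631)² = 0.00398;  (1·δr/r)² = (1×0.0130)² = 0.000170;  (1·δz/z)² = (1×0.0206)² = 0.000424;  (-3·δc/c)² = (-3×0.0632)² = 0.0360
δQ/Q = √(0.0406) = 0.201
Q = 0.00126, so δQ = 0.201 × 0.00126 = 0.000253.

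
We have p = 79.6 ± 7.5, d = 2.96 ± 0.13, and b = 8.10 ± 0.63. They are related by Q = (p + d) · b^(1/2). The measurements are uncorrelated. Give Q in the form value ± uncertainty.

235 ± 23.2

Let u = p + d = 82.6. δu = √(δp² + δd²) = √(56.2 + 0.0169) = 7.50, so δu/u = 0.0909.
Q is then a monomial in u, b:
δQ/Q = √((δu/u)² + (½·δb/b)²) = √(0.00825 + 0.00151) = 0.0988
Q = 235, so δQ = 0.0988 × 235 = 23.2.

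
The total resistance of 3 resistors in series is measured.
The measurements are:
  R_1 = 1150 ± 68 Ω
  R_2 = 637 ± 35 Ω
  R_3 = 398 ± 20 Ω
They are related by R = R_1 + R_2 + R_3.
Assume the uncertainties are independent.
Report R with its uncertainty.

2180 ± 79.1 Ω

For a sum/difference, combine absolute errors in quadrature:
  (δR_1)² = 4620;  (δR_2)² = 1220;  (δR_3)² = 400
δR = √(6250) = 79.1 Ω
R = 2180 Ω.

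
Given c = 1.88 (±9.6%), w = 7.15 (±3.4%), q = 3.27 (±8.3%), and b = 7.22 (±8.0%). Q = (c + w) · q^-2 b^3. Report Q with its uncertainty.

Let u = c + w = 9.03. δu = √(δc² + δw²) = √(0.0326 + 0.0591) = 0.303, so δu/u = 0.0335.
Q is then a monomial in u, q, b:
δQ/Q = √((δu/u)² + (-2·δq/q)² + (3·δb/b)²) = √(0.00112 + 0.0276 + 0.0576) = 0.294
Q = 318, so δQ = 0.294 × 318 = 93.4.

318 ± 93.4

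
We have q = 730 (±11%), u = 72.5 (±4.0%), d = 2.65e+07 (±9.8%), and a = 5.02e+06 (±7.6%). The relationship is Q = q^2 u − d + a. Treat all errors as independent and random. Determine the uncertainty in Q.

Let p = q^2·u = 3.86e+07. δp/p = √((2·δq/q)² + (1·δu/u)²) = √(0.0484 + 0.00160) = 0.224, so δp = 8.64e+06.
Q = p − d + a: δQ = √(δp² + δd² + δa²) = √(7.46e+13 + 6.74e+12 + 1.46e+11) = 9.03e+06

9.03e+06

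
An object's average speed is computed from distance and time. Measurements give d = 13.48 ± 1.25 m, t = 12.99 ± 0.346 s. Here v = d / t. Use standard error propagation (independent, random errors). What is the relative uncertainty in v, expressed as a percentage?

Each factor contributes (exponent × relative error)² to (δv/v)²:
  (1·δd/d)² = (1×0.0927)² = 0.00860;  (-1·δt/t)² = (-1×0.0266)² = 0.000709
δv/v = √(0.00931) = 0.0965

9.65%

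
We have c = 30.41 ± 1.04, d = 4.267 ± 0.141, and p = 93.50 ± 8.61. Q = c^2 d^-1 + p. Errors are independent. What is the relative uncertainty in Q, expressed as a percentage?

5.99%

Let w = c^2·d^-1 = 216.7. δw/w = √((2·δc/c)² + (-1·δd/d)²) = √(0.00468 + 0.00109) = 0.0760, so δw = 16.5.
Q = w + p: δQ = √(δw² + δp²) = √(271 + 74.1) = 18.6
Q = 310.2, so δQ/Q = 18.6/310.2 = 0.0599.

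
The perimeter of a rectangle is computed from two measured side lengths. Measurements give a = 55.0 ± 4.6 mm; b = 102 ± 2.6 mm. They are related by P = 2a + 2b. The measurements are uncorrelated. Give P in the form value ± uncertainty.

314 ± 10.6 mm

For a sum/difference, combine absolute errors in quadrature:
  (2·δa)² = 84.6;  (2·δb)² = 27.0
δP = √(112) = 10.6 mm
P = 314 mm.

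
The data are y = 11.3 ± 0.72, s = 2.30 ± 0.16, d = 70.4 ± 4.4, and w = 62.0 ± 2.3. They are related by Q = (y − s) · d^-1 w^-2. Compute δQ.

4.22e-06

Let u = y − s = 9.00. δu = √(δy² + δs²) = √(0.518 + 0.0256) = 0.738, so δu/u = 0.0820.
Q is then a monomial in u, d, w:
δQ/Q = √((δu/u)² + (-1·δd/d)² + (-2·δw/w)²) = √(0.00672 + 0.00391 + 0.00550) = 0.127
Q = 3.33e-05, so δQ = 0.127 × 3.33e-05 = 4.22e-06.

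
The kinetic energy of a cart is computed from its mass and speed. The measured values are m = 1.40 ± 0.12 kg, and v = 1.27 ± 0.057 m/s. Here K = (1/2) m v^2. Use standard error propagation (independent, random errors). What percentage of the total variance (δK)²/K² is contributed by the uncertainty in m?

47.7%

(δK/K)² = (1·δm/m)² + (2·δv/v)²
  m term: (1×0.0857)² = 0.00735
  v term: (2×0.0449)² = 0.00806
Total = 0.0154. Share from m = 0.00735/0.0154 = 0.477.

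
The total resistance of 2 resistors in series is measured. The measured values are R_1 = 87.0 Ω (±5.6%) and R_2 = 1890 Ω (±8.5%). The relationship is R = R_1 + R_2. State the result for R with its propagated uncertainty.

1980 ± 161 Ω

Absolute uncertainties add in quadrature for a linear combination:
  (δR_1)² = 23.7;  (δR_2)² = 25800
δR = √(25800) = 161 Ω
R = 1980 Ω.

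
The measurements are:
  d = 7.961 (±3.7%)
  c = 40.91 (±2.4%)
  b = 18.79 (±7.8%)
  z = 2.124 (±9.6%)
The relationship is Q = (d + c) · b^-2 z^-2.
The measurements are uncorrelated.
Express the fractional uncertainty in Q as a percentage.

24.8%

Let u = d + c = 48.87. δu = √(δd² + δc²) = √(0.0868 + 0.964) = 1.03, so δu/u = 0.0210.
Q is then a monomial in u, b, z:
δQ/Q = √((δu/u)² + (-2·δb/b)² + (-2·δz/z)²) = √(0.000440 + 0.0243 + 0.0369) = 0.248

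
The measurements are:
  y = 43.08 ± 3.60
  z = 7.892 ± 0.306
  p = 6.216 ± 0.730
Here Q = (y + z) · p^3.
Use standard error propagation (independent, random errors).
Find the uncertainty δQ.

4400

Let u = y + z = 50.97. δu = √(δy² + δz²) = √(13.0 + 0.0936) = 3.61, so δu/u = 0.0709.
Q is then a monomial in u, p:
δQ/Q = √((δu/u)² + (3·δp/p)²) = √(0.00502 + 0.124) = 0.359
Q = 12240, so δQ = 0.359 × 12240 = 4400.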